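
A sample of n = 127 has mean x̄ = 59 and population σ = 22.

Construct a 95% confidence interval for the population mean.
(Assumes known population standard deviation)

Confidence level: 95%, α = 0.05
z_0.025 = 1.960
SE = σ/√n = 22/√127 = 1.9522
Margin of error = 1.960 × 1.9522 = 3.8263
CI: x̄ ± margin = 59 ± 3.8263
CI: (55.1737, 62.8263)

Answer: (55.1737, 62.8263)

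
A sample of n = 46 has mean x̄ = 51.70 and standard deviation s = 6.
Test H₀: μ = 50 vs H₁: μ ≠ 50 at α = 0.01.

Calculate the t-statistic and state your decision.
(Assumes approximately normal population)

df = n - 1 = 45
SE = s/√n = 6/√46 = 0.8847
t = (x̄ - μ₀)/SE = (51.70 - 50)/0.8847 = 1.9216
Critical value: t_{0.005,45} = ±2.690
p-value ≈ 0.0610
Decision: fail to reject H₀

Answer: t = 1.9216, fail to reject H₀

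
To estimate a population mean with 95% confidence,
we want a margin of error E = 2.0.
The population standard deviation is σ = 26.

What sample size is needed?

Answer: n = 650

Derivation:
z_0.025 = 1.960
n = (z×σ/E)² = (1.960×26/2.0)²
n = 649.2304
Round up: n = 650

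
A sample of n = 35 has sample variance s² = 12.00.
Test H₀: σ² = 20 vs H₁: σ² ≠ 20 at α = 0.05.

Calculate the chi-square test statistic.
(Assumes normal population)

df = n - 1 = 34
χ² = (n-1)s²/σ₀² = 34×12.00/20 = 20.4000
Critical values: χ²_{0.975,34} = 19.806, χ²_{0.025,34} = 51.966
Rejection region: χ² < 19.806 or χ² > 51.966
Decision: fail to reject H₀

Answer: χ² = 20.4000, fail to reject H₀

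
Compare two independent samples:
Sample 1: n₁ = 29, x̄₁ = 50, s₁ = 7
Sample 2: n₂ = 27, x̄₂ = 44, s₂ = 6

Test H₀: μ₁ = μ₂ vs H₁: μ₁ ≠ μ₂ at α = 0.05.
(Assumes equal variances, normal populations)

Answer: t = 3.4317, reject H₀

Derivation:
Pooled variance: s²_p = [28×7² + 26×6²]/(54) = 42.7407
s_p = 6.5376
SE = s_p×√(1/n₁ + 1/n₂) = 6.5376×√(1/29 + 1/27) = 1.7484
t = (x̄₁ - x̄₂)/SE = (50 - 44)/1.7484 = 3.4317
df = 54, t-critical = ±2.005
Decision: reject H₀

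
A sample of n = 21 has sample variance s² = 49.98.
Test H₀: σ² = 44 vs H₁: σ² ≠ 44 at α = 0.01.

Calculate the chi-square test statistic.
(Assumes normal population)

df = n - 1 = 20
χ² = (n-1)s²/σ₀² = 20×49.98/44 = 22.7182
Critical values: χ²_{0.995,20} = 7.434, χ²_{0.005,20} = 39.997
Rejection region: χ² < 7.434 or χ² > 39.997
Decision: fail to reject H₀

Answer: χ² = 22.7182, fail to reject H₀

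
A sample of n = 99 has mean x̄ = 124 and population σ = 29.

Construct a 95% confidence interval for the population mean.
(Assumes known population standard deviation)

Confidence level: 95%, α = 0.05
z_0.025 = 1.960
SE = σ/√n = 29/√99 = 2.9146
Margin of error = 1.960 × 2.9146 = 5.7126
CI: x̄ ± margin = 124 ± 5.7126
CI: (118.2874, 129.7126)

Answer: (118.2874, 129.7126)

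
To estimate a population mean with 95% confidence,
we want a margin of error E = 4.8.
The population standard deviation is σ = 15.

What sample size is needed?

Answer: n = 38

Derivation:
z_0.025 = 1.960
n = (z×σ/E)² = (1.960×15/4.8)²
n = 37.5156
Round up: n = 38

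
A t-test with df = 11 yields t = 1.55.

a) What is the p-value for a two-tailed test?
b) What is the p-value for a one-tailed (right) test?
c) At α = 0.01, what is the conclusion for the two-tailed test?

Using t-distribution with df = 11:
a) Two-tailed: p = 2×P(T > 1.55) = 0.1494
b) One-tailed: p = P(T > 1.55) = 0.0747
c) 0.1494 ≥ 0.01, fail to reject H₀

Answer: a) 0.1494, b) 0.0747, c) fail to reject H₀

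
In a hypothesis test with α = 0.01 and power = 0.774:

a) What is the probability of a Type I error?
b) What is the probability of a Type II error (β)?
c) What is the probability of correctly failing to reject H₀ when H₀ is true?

Answer: a) 0.01, b) 0.226, c) 0.99

Derivation:
a) Type I error probability = α = 0.01
b) Power = P(reject H₀ | H₁ true) = 1 - β = 0.774, so Type II error probability = β = 1 - Power = 0.226
c) P(fail to reject H₀ | H₀ true) = 1 - α = 0.99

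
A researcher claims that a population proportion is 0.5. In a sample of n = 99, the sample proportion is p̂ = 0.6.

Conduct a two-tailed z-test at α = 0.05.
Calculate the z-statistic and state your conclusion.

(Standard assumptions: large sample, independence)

H₀: p = 0.5, H₁: p ≠ 0.5
Standard error: SE = √(p₀(1-p₀)/n) = √(0.5×0.5/99) = 0.050252
z-statistic: z = (p̂ - p₀)/SE = (0.6 - 0.5)/0.050252 = 1.9900
Critical value: z_0.025 = ±1.960
p-value = 0.0466
Decision: reject H₀ at α = 0.05

Answer: z = 1.9900, reject H₀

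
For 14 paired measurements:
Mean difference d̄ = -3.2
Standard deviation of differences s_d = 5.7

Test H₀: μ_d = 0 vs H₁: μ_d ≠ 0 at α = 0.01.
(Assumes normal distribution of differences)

Answer: t = -2.1006, fail to reject H₀

Derivation:
df = n - 1 = 13
SE = s_d/√n = 5.7/√14 = 1.5234
t = d̄/SE = -3.2/1.5234 = -2.1006
Critical value: t_{0.005,13} = ±3.012
p-value ≈ 0.0558
Decision: fail to reject H₀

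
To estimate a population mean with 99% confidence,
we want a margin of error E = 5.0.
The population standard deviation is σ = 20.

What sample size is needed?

z_0.005 = 2.576
n = (z×σ/E)² = (2.576×20/5.0)²
n = 106.1724
Round up: n = 107

Answer: n = 107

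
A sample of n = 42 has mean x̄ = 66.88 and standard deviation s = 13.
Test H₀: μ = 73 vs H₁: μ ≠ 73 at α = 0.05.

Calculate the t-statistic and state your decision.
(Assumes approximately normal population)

df = n - 1 = 41
SE = s/√n = 13/√42 = 2.0059
t = (x̄ - μ₀)/SE = (66.88 - 73)/2.0059 = -3.0510
Critical value: t_{0.025,41} = ±2.020
p-value ≈ 0.0040
Decision: reject H₀

Answer: t = -3.0510, reject H₀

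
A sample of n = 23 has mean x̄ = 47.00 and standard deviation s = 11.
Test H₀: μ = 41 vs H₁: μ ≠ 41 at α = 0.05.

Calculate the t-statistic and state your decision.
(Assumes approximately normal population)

df = n - 1 = 22
SE = s/√n = 11/√23 = 2.2937
t = (x̄ - μ₀)/SE = (47.00 - 41)/2.2937 = 2.6159
Critical value: t_{0.025,22} = ±2.074
p-value ≈ 0.0158
Decision: reject H₀

Answer: t = 2.6159, reject H₀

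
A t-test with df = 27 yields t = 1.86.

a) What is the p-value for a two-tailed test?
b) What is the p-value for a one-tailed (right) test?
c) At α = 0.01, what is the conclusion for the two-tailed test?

Answer: a) 0.0738, b) 0.0369, c) fail to reject H₀

Derivation:
Using t-distribution with df = 27:
a) Two-tailed: p = 2×P(T > 1.86) = 0.0738
b) One-tailed: p = P(T > 1.86) = 0.0369
c) 0.0738 ≥ 0.01, fail to reject H₀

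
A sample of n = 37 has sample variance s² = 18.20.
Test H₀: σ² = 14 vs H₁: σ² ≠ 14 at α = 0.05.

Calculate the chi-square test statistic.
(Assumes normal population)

Answer: χ² = 46.8000, fail to reject H₀

Derivation:
df = n - 1 = 36
χ² = (n-1)s²/σ₀² = 36×18.20/14 = 46.8000
Critical values: χ²_{0.975,36} = 21.336, χ²_{0.025,36} = 54.437
Rejection region: χ² < 21.336 or χ² > 54.437
Decision: fail to reject H₀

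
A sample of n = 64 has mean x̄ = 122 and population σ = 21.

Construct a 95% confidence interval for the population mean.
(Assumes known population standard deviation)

Confidence level: 95%, α = 0.05
z_0.025 = 1.960
SE = σ/√n = 21/√64 = 2.6250
Margin of error = 1.960 × 2.6250 = 5.1450
CI: x̄ ± margin = 122 ± 5.1450
CI: (116.8550, 127.1450)

Answer: (116.8550, 127.1450)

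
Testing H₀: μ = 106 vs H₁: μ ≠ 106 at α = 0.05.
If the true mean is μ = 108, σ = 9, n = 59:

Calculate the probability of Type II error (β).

SE = σ/√n = 9/√59 = 1.1717
Critical values: μ₀ ± z_0.025×SE = 106 ± 1.960×1.1717
Acceptance region: (103.7035, 108.2965)
Under H₁ (μ = 108): z_high = (108.2965 - 108)/1.1717 = 0.2531, z_low = (103.7035 - 108)/1.1717 = -3.6669
β = P(not reject | H₁) = Φ(0.2531) - Φ(-3.6669) ≈ 0.5998

Answer: β ≈ 0.5998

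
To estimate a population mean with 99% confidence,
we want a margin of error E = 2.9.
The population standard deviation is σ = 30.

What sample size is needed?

z_0.005 = 2.576
n = (z×σ/E)² = (2.576×30/2.9)²
n = 710.1306
Round up: n = 711

Answer: n = 711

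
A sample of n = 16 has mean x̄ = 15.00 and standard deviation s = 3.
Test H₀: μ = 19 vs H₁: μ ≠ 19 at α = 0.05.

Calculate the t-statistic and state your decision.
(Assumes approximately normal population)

Answer: t = -5.3333, reject H₀

Derivation:
df = n - 1 = 15
SE = s/√n = 3/√16 = 0.7500
t = (x̄ - μ₀)/SE = (15.00 - 19)/0.7500 = -5.3333
Critical value: t_{0.025,15} = ±2.131
p-value ≈ 0.0001
Decision: reject H₀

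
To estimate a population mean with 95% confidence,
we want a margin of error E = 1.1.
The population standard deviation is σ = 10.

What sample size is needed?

z_0.025 = 1.960
n = (z×σ/E)² = (1.960×10/1.1)²
n = 317.4876
Round up: n = 318

Answer: n = 318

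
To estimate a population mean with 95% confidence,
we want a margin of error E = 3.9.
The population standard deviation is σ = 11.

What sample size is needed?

z_0.025 = 1.960
n = (z×σ/E)² = (1.960×11/3.9)²
n = 30.5611
Round up: n = 31

Answer: n = 31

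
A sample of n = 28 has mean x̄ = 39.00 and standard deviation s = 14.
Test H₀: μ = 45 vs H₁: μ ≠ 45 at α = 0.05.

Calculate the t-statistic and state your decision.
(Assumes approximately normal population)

df = n - 1 = 27
SE = s/√n = 14/√28 = 2.6458
t = (x̄ - μ₀)/SE = (39.00 - 45)/2.6458 = -2.2677
Critical value: t_{0.025,27} = ±2.052
p-value ≈ 0.0316
Decision: reject H₀

Answer: t = -2.2677, reject H₀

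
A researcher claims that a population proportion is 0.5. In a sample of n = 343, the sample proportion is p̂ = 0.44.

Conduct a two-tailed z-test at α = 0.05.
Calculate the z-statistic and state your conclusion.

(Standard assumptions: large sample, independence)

Answer: z = -2.2225, reject H₀

Derivation:
H₀: p = 0.5, H₁: p ≠ 0.5
Standard error: SE = √(p₀(1-p₀)/n) = √(0.5×0.5/343) = 0.026997
z-statistic: z = (p̂ - p₀)/SE = (0.44 - 0.5)/0.026997 = -2.2225
Critical value: z_0.025 = ±1.960
p-value = 0.0262
Decision: reject H₀ at α = 0.05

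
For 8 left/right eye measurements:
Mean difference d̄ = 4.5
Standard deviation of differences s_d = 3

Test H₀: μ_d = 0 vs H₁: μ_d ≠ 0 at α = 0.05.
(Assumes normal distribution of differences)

df = n - 1 = 7
SE = s_d/√n = 3/√8 = 1.0607
t = d̄/SE = 4.5/1.0607 = 4.2425
Critical value: t_{0.025,7} = ±2.365
p-value ≈ 0.0038
Decision: reject H₀

Answer: t = 4.2425, reject H₀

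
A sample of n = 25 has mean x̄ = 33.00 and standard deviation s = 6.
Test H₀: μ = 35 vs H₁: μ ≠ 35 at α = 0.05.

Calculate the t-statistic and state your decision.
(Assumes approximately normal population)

Answer: t = -1.6667, fail to reject H₀

Derivation:
df = n - 1 = 24
SE = s/√n = 6/√25 = 1.2000
t = (x̄ - μ₀)/SE = (33.00 - 35)/1.2000 = -1.6667
Critical value: t_{0.025,24} = ±2.064
p-value ≈ 0.1086
Decision: fail to reject H₀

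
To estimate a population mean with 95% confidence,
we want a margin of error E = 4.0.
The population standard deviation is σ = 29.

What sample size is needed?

Answer: n = 202

Derivation:
z_0.025 = 1.960
n = (z×σ/E)² = (1.960×29/4.0)²
n = 201.9241
Round up: n = 202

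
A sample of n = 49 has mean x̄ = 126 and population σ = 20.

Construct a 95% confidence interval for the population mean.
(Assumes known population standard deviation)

Answer: (120.4001, 131.5999)

Derivation:
Confidence level: 95%, α = 0.05
z_0.025 = 1.960
SE = σ/√n = 20/√49 = 2.8571
Margin of error = 1.960 × 2.8571 = 5.5999
CI: x̄ ± margin = 126 ± 5.5999
CI: (120.4001, 131.5999)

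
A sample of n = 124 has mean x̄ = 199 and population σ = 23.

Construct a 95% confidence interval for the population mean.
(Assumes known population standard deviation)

Confidence level: 95%, α = 0.05
z_0.025 = 1.960
SE = σ/√n = 23/√124 = 2.0655
Margin of error = 1.960 × 2.0655 = 4.0484
CI: x̄ ± margin = 199 ± 4.0484
CI: (194.9516, 203.0484)

Answer: (194.9516, 203.0484)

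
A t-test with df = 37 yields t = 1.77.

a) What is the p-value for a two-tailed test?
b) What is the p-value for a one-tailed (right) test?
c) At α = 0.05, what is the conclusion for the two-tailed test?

Using t-distribution with df = 37:
a) Two-tailed: p = 2×P(T > 1.77) = 0.0850
b) One-tailed: p = P(T > 1.77) = 0.0425
c) 0.0850 ≥ 0.05, fail to reject H₀

Answer: a) 0.0850, b) 0.0425, c) fail to reject H₀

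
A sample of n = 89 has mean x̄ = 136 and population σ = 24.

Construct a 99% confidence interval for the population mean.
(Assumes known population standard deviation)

Confidence level: 99%, α = 0.01
z_0.005 = 2.576
SE = σ/√n = 24/√89 = 2.5440
Margin of error = 2.576 × 2.5440 = 6.5533
CI: x̄ ± margin = 136 ± 6.5533
CI: (129.4467, 142.5533)

Answer: (129.4467, 142.5533)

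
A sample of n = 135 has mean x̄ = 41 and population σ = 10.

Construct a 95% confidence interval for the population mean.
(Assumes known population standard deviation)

Confidence level: 95%, α = 0.05
z_0.025 = 1.960
SE = σ/√n = 10/√135 = 0.8607
Margin of error = 1.960 × 0.8607 = 1.6870
CI: x̄ ± margin = 41 ± 1.6870
CI: (39.3130, 42.6870)

Answer: (39.3130, 42.6870)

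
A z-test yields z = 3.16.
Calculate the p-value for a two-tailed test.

Answer: p-value ≈ 0.0016

Derivation:
For z = 3.16:
p = 2×P(Z > |3.16|) = 2×(1 - Φ(3.16)) = 0.0016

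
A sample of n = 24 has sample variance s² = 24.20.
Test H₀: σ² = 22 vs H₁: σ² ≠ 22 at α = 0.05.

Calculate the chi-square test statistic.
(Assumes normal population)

df = n - 1 = 23
χ² = (n-1)s²/σ₀² = 23×24.20/22 = 25.3000
Critical values: χ²_{0.975,23} = 11.689, χ²_{0.025,23} = 38.076
Rejection region: χ² < 11.689 or χ² > 38.076
Decision: fail to reject H₀

Answer: χ² = 25.3000, fail to reject H₀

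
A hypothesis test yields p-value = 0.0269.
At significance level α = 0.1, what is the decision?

Answer: reject H₀

Derivation:
Compare p-value to α:
0.0269 < 0.1
Decision: reject H₀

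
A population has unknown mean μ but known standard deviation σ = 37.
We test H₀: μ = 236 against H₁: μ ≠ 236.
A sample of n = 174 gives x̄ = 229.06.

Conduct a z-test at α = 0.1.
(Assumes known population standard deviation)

Standard error: SE = σ/√n = 37/√174 = 2.8050
z-statistic: z = (x̄ - μ₀)/SE = (229.06 - 236)/2.8050 = -2.4742
Critical value: ±1.645
p-value = 0.0134
Decision: reject H₀

Answer: z = -2.4742, reject H₀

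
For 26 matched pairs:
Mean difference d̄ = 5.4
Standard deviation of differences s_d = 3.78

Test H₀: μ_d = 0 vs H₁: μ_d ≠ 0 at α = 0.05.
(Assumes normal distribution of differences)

Answer: t = 7.2845, reject H₀

Derivation:
df = n - 1 = 25
SE = s_d/√n = 3.78/√26 = 0.7413
t = d̄/SE = 5.4/0.7413 = 7.2845
Critical value: t_{0.025,25} = ±2.060
p-value < 0.0001
Decision: reject H₀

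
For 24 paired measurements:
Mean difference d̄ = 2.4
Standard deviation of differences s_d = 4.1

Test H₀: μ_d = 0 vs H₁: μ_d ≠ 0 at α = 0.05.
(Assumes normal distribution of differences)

Answer: t = 2.8677, reject H₀

Derivation:
df = n - 1 = 23
SE = s_d/√n = 4.1/√24 = 0.8369
t = d̄/SE = 2.4/0.8369 = 2.8677
Critical value: t_{0.025,23} = ±2.069
p-value ≈ 0.0087
Decision: reject H₀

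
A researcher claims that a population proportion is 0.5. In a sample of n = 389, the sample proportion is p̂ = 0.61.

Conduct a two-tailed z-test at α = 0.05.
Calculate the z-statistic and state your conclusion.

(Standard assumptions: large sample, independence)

H₀: p = 0.5, H₁: p ≠ 0.5
Standard error: SE = √(p₀(1-p₀)/n) = √(0.5×0.5/389) = 0.025351
z-statistic: z = (p̂ - p₀)/SE = (0.61 - 0.5)/0.025351 = 4.3391
Critical value: z_0.025 = ±1.960
p-value < 0.0001
Decision: reject H₀ at α = 0.05

Answer: z = 4.3391, reject H₀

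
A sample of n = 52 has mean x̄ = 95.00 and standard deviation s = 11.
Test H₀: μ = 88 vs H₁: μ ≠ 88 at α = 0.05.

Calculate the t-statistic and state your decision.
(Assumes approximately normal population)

df = n - 1 = 51
SE = s/√n = 11/√52 = 1.5254
t = (x̄ - μ₀)/SE = (95.00 - 88)/1.5254 = 4.5890
Critical value: t_{0.025,51} = ±2.008
p-value < 0.0001
Decision: reject H₀

Answer: t = 4.5890, reject H₀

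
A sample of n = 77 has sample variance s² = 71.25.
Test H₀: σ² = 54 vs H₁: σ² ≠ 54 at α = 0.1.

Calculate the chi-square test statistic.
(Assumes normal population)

Answer: χ² = 100.2778, reject H₀

Derivation:
df = n - 1 = 76
χ² = (n-1)s²/σ₀² = 76×71.25/54 = 100.2778
Critical values: χ²_{0.95,76} = 56.920, χ²_{0.05,76} = 97.351
Rejection region: χ² < 56.920 or χ² > 97.351
Decision: reject H₀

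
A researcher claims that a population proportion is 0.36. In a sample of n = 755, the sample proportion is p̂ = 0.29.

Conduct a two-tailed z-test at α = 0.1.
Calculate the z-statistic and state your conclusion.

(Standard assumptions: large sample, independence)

Answer: z = -4.0071, reject H₀

Derivation:
H₀: p = 0.36, H₁: p ≠ 0.36
Standard error: SE = √(p₀(1-p₀)/n) = √(0.36×0.64/755) = 0.017469
z-statistic: z = (p̂ - p₀)/SE = (0.29 - 0.36)/0.017469 = -4.0071
Critical value: z_0.05 = ±1.645
p-value = 0.0001
Decision: reject H₀ at α = 0.1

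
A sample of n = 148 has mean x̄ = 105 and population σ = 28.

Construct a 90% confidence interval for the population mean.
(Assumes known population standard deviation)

Answer: (101.2139, 108.7861)

Derivation:
Confidence level: 90%, α = 0.1
z_0.05 = 1.645
SE = σ/√n = 28/√148 = 2.3016
Margin of error = 1.645 × 2.3016 = 3.7861
CI: x̄ ± margin = 105 ± 3.7861
CI: (101.2139, 108.7861)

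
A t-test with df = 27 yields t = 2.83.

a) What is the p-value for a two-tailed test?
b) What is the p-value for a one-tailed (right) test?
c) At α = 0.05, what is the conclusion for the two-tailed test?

Using t-distribution with df = 27:
a) Two-tailed: p = 2×P(T > 2.83) = 0.0087
b) One-tailed: p = P(T > 2.83) = 0.0043
c) 0.0087 < 0.05, reject H₀

Answer: a) 0.0087, b) 0.0043, c) reject H₀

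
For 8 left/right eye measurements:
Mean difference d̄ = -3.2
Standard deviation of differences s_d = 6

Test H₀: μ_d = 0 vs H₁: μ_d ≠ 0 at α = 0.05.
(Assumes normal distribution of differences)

df = n - 1 = 7
SE = s_d/√n = 6/√8 = 2.1213
t = d̄/SE = -3.2/2.1213 = -1.5085
Critical value: t_{0.025,7} = ±2.365
p-value ≈ 0.1752
Decision: fail to reject H₀

Answer: t = -1.5085, fail to reject H₀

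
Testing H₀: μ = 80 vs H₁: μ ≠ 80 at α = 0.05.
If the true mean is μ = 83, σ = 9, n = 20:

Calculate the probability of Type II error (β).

Answer: β ≈ 0.6803

Derivation:
SE = σ/√n = 9/√20 = 2.0125
Critical values: μ₀ ± z_0.025×SE = 80 ± 1.960×2.0125
Acceptance region: (76.0555, 83.9445)
Under H₁ (μ = 83): z_high = (83.9445 - 83)/2.0125 = 0.4693, z_low = (76.0555 - 83)/2.0125 = -3.4507
β = P(not reject | H₁) = Φ(0.4693) - Φ(-3.4507) ≈ 0.6803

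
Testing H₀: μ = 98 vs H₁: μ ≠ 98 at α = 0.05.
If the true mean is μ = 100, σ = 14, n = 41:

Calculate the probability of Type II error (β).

Answer: β ≈ 0.8500

Derivation:
SE = σ/√n = 14/√41 = 2.1864
Critical values: μ₀ ± z_0.025×SE = 98 ± 1.960×2.1864
Acceptance region: (93.7147, 102.2853)
Under H₁ (μ = 100): z_high = (102.2853 - 100)/2.1864 = 1.0452, z_low = (93.7147 - 100)/2.1864 = -2.8747
β = P(not reject | H₁) = Φ(1.0452) - Φ(-2.8747) ≈ 0.8500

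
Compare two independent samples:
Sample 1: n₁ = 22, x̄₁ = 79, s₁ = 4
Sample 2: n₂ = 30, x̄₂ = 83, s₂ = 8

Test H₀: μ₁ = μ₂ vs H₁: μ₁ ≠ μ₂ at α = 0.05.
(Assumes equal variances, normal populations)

Answer: t = -2.1523, reject H₀

Derivation:
Pooled variance: s²_p = [21×4² + 29×8²]/(50) = 43.8400
s_p = 6.6212
SE = s_p×√(1/n₁ + 1/n₂) = 6.6212×√(1/22 + 1/30) = 1.8585
t = (x̄₁ - x̄₂)/SE = (79 - 83)/1.8585 = -2.1523
df = 50, t-critical = ±2.009
Decision: reject H₀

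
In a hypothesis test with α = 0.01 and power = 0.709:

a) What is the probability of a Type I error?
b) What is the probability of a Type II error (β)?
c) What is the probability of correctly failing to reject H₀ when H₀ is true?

Answer: a) 0.01, b) 0.291, c) 0.99

Derivation:
a) Type I error probability = α = 0.01
b) Power = P(reject H₀ | H₁ true) = 1 - β = 0.709, so Type II error probability = β = 1 - Power = 0.291
c) P(fail to reject H₀ | H₀ true) = 1 - α = 0.99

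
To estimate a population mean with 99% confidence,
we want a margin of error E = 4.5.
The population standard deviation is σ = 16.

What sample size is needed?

z_0.005 = 2.576
n = (z×σ/E)² = (2.576×16/4.5)²
n = 83.8893
Round up: n = 84

Answer: n = 84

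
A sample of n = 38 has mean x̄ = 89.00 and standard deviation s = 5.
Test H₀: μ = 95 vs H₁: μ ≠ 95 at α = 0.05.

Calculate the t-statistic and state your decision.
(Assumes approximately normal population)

df = n - 1 = 37
SE = s/√n = 5/√38 = 0.8111
t = (x̄ - μ₀)/SE = (89.00 - 95)/0.8111 = -7.3974
Critical value: t_{0.025,37} = ±2.026
p-value < 0.0001
Decision: reject H₀

Answer: t = -7.3974, reject H₀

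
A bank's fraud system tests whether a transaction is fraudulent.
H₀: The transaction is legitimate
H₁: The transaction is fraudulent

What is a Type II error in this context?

Answer: Allowing a fraudulent transaction to go through

Derivation:
Type I error (α): Rejecting H₀ when H₀ is true
Type II error (β): Failing to reject H₀ when H₁ is true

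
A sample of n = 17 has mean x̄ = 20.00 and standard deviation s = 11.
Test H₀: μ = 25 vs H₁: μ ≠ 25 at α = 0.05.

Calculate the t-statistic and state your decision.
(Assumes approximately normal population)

df = n - 1 = 16
SE = s/√n = 11/√17 = 2.6679
t = (x̄ - μ₀)/SE = (20.00 - 25)/2.6679 = -1.8741
Critical value: t_{0.025,16} = ±2.120
p-value ≈ 0.0793
Decision: fail to reject H₀

Answer: t = -1.8741, fail to reject H₀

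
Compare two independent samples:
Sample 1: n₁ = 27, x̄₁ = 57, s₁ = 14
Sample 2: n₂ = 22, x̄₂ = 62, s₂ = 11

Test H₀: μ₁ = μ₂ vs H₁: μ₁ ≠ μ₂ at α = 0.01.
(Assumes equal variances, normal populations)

Answer: t = -1.3657, fail to reject H₀

Derivation:
Pooled variance: s²_p = [26×14² + 21×11²]/(47) = 162.4894
s_p = 12.7471
SE = s_p×√(1/n₁ + 1/n₂) = 12.7471×√(1/27 + 1/22) = 3.6611
t = (x̄₁ - x̄₂)/SE = (57 - 62)/3.6611 = -1.3657
df = 47, t-critical = ±2.685
Decision: fail to reject H₀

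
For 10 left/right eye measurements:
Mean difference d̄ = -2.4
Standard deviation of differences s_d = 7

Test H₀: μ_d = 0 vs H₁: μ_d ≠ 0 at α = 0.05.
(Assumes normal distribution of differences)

df = n - 1 = 9
SE = s_d/√n = 7/√10 = 2.2136
t = d̄/SE = -2.4/2.2136 = -1.0842
Critical value: t_{0.025,9} = ±2.262
p-value ≈ 0.3065
Decision: fail to reject H₀

Answer: t = -1.0842, fail to reject H₀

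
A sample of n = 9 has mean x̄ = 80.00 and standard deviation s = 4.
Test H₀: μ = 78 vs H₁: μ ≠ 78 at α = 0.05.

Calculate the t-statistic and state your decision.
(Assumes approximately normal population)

df = n - 1 = 8
SE = s/√n = 4/√9 = 1.3333
t = (x̄ - μ₀)/SE = (80.00 - 78)/1.3333 = 1.5000
Critical value: t_{0.025,8} = ±2.306
p-value ≈ 0.1720
Decision: fail to reject H₀

Answer: t = 1.5000, fail to reject H₀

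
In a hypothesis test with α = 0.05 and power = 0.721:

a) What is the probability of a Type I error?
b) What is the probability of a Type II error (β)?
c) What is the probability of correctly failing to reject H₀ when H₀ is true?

Answer: a) 0.05, b) 0.279, c) 0.95

Derivation:
a) Type I error probability = α = 0.05
b) Power = P(reject H₀ | H₁ true) = 1 - β = 0.721, so Type II error probability = β = 1 - Power = 0.279
c) P(fail to reject H₀ | H₀ true) = 1 - α = 0.95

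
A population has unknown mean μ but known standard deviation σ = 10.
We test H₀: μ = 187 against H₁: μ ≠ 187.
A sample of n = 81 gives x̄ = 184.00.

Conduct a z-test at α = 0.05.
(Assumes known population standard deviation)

Answer: z = -2.7000, reject H₀

Derivation:
Standard error: SE = σ/√n = 10/√81 = 1.1111
z-statistic: z = (x̄ - μ₀)/SE = (184.00 - 187)/1.1111 = -2.7000
Critical value: ±1.960
p-value = 0.0069
Decision: reject H₀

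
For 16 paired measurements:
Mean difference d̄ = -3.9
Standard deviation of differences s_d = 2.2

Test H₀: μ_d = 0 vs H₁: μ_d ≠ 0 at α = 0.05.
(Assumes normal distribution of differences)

df = n - 1 = 15
SE = s_d/√n = 2.2/√16 = 0.5500
t = d̄/SE = -3.9/0.5500 = -7.0909
Critical value: t_{0.025,15} = ±2.131
p-value < 0.0001
Decision: reject H₀

Answer: t = -7.0909, reject H₀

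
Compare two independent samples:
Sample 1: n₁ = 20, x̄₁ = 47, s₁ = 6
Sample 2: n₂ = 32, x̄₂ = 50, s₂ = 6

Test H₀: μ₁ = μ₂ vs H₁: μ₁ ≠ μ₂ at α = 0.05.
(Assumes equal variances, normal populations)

Pooled variance: s²_p = [19×6² + 31×6²]/(50) = 36.0000
s_p = 6.0000
SE = s_p×√(1/n₁ + 1/n₂) = 6.0000×√(1/20 + 1/32) = 1.7103
t = (x̄₁ - x̄₂)/SE = (47 - 50)/1.7103 = -1.7541
df = 50, t-critical = ±2.009
Decision: fail to reject H₀

Answer: t = -1.7541, fail to reject H₀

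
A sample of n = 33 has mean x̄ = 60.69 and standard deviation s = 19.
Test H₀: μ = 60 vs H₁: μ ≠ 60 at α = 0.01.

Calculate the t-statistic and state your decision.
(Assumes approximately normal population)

Answer: t = 0.2086, fail to reject H₀

Derivation:
df = n - 1 = 32
SE = s/√n = 19/√33 = 3.3075
t = (x̄ - μ₀)/SE = (60.69 - 60)/3.3075 = 0.2086
Critical value: t_{0.005,32} = ±2.738
p-value ≈ 0.8361
Decision: fail to reject H₀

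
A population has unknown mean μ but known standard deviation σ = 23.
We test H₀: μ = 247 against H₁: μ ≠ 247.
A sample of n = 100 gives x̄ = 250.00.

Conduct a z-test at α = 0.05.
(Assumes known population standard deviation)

Answer: z = 1.3043, fail to reject H₀

Derivation:
Standard error: SE = σ/√n = 23/√100 = 2.3000
z-statistic: z = (x̄ - μ₀)/SE = (250.00 - 247)/2.3000 = 1.3043
Critical value: ±1.960
p-value = 0.1921
Decision: fail to reject H₀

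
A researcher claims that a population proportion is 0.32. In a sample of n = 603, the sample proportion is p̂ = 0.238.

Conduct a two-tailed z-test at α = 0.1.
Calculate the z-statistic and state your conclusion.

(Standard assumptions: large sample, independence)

H₀: p = 0.32, H₁: p ≠ 0.32
Standard error: SE = √(p₀(1-p₀)/n) = √(0.32×0.68/603) = 0.018996
z-statistic: z = (p̂ - p₀)/SE = (0.238 - 0.32)/0.018996 = -4.3167
Critical value: z_0.05 = ±1.645
p-value < 0.0001
Decision: reject H₀ at α = 0.1

Answer: z = -4.3167, reject H₀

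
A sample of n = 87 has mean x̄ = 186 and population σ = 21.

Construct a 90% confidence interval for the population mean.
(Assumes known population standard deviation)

Answer: (182.2964, 189.7036)

Derivation:
Confidence level: 90%, α = 0.1
z_0.05 = 1.645
SE = σ/√n = 21/√87 = 2.2514
Margin of error = 1.645 × 2.2514 = 3.7036
CI: x̄ ± margin = 186 ± 3.7036
CI: (182.2964, 189.7036)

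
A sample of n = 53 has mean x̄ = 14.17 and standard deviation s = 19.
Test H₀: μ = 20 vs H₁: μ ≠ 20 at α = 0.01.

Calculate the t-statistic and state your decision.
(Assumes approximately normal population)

Answer: t = -2.2338, fail to reject H₀

Derivation:
df = n - 1 = 52
SE = s/√n = 19/√53 = 2.6099
t = (x̄ - μ₀)/SE = (14.17 - 20)/2.6099 = -2.2338
Critical value: t_{0.005,52} = ±2.674
p-value ≈ 0.0298
Decision: fail to reject H₀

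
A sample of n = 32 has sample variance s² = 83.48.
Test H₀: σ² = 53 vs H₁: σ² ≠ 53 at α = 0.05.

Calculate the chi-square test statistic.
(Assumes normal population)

df = n - 1 = 31
χ² = (n-1)s²/σ₀² = 31×83.48/53 = 48.8279
Critical values: χ²_{0.975,31} = 17.539, χ²_{0.025,31} = 48.232
Rejection region: χ² < 17.539 or χ² > 48.232
Decision: reject H₀

Answer: χ² = 48.8279, reject H₀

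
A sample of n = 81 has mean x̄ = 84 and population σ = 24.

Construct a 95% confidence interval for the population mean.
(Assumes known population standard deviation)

Answer: (78.7733, 89.2267)

Derivation:
Confidence level: 95%, α = 0.05
z_0.025 = 1.960
SE = σ/√n = 24/√81 = 2.6667
Margin of error = 1.960 × 2.6667 = 5.2267
CI: x̄ ± margin = 84 ± 5.2267
CI: (78.7733, 89.2267)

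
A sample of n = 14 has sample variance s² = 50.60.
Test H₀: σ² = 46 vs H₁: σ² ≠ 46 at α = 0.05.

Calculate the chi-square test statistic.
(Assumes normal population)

df = n - 1 = 13
χ² = (n-1)s²/σ₀² = 13×50.60/46 = 14.3000
Critical values: χ²_{0.975,13} = 5.009, χ²_{0.025,13} = 24.736
Rejection region: χ² < 5.009 or χ² > 24.736
Decision: fail to reject H₀

Answer: χ² = 14.3000, fail to reject H₀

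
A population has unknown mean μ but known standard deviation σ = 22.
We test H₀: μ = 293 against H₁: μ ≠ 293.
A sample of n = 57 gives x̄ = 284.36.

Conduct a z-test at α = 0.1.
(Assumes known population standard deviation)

Answer: z = -2.9650, reject H₀

Derivation:
Standard error: SE = σ/√n = 22/√57 = 2.9140
z-statistic: z = (x̄ - μ₀)/SE = (284.36 - 293)/2.9140 = -2.9650
Critical value: ±1.645
p-value = 0.0030
Decision: reject H₀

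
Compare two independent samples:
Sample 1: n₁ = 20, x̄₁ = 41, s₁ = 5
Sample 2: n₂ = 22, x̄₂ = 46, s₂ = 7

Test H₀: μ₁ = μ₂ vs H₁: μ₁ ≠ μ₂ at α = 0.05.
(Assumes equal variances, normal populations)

Pooled variance: s²_p = [19×5² + 21×7²]/(40) = 37.6000
s_p = 6.1319
SE = s_p×√(1/n₁ + 1/n₂) = 6.1319×√(1/20 + 1/22) = 1.8945
t = (x̄₁ - x̄₂)/SE = (41 - 46)/1.8945 = -2.6392
df = 40, t-critical = ±2.021
Decision: reject H₀

Answer: t = -2.6392, reject H₀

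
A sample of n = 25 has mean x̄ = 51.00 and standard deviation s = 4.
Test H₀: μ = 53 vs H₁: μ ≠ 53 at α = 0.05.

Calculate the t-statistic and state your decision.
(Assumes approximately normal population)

df = n - 1 = 24
SE = s/√n = 4/√25 = 0.8000
t = (x̄ - μ₀)/SE = (51.00 - 53)/0.8000 = -2.5000
Critical value: t_{0.025,24} = ±2.064
p-value ≈ 0.0197
Decision: reject H₀

Answer: t = -2.5000, reject H₀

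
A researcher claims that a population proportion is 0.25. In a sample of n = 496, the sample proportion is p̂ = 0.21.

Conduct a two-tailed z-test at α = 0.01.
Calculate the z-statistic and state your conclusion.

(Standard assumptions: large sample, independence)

Answer: z = -2.0573, fail to reject H₀

Derivation:
H₀: p = 0.25, H₁: p ≠ 0.25
Standard error: SE = √(p₀(1-p₀)/n) = √(0.25×0.75/496) = 0.019443
z-statistic: z = (p̂ - p₀)/SE = (0.21 - 0.25)/0.019443 = -2.0573
Critical value: z_0.005 = ±2.576
p-value = 0.0397
Decision: fail to reject H₀ at α = 0.01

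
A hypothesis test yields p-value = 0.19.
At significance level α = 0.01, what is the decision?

Compare p-value to α:
0.19 ≥ 0.01
Decision: fail to reject H₀

Answer: fail to reject H₀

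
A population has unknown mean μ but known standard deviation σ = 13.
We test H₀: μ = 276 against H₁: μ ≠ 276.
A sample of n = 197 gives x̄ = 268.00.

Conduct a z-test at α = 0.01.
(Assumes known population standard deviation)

Answer: z = -8.6374, reject H₀

Derivation:
Standard error: SE = σ/√n = 13/√197 = 0.9262
z-statistic: z = (x̄ - μ₀)/SE = (268.00 - 276)/0.9262 = -8.6374
Critical value: ±2.576
p-value < 0.0001
Decision: reject H₀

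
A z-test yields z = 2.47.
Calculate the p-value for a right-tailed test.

For z = 2.47:
p = P(Z > 2.47) = 1 - Φ(2.47) = 0.0068

Answer: p-value ≈ 0.0068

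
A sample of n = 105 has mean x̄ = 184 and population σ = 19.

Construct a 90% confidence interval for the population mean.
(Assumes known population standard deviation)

Answer: (180.9498, 187.0502)

Derivation:
Confidence level: 90%, α = 0.1
z_0.05 = 1.645
SE = σ/√n = 19/√105 = 1.8542
Margin of error = 1.645 × 1.8542 = 3.0502
CI: x̄ ± margin = 184 ± 3.0502
CI: (180.9498, 187.0502)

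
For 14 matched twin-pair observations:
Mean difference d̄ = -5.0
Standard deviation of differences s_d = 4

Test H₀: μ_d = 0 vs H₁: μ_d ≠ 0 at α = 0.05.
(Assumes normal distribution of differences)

df = n - 1 = 13
SE = s_d/√n = 4/√14 = 1.0690
t = d̄/SE = -5.0/1.0690 = -4.6773
Critical value: t_{0.025,13} = ±2.160
p-value ≈ 0.0004
Decision: reject H₀

Answer: t = -4.6773, reject H₀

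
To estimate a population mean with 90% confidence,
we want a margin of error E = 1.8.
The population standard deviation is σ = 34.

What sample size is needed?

z_0.05 = 1.645
n = (z×σ/E)² = (1.645×34/1.8)²
n = 965.4830
Round up: n = 966

Answer: n = 966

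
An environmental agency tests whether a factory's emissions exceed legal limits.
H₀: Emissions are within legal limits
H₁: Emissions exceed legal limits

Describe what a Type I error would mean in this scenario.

Type I error: rejecting H₀ when it is actually true (false positive).
Type II error: failing to reject H₀ when H₁ is actually true (false negative).

Answer: Citing a compliant factory for excess emissions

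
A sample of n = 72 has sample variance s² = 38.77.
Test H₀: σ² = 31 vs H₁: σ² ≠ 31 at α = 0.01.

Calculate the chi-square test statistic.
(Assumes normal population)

df = n - 1 = 71
χ² = (n-1)s²/σ₀² = 71×38.77/31 = 88.7958
Critical values: χ²_{0.995,71} = 44.058, χ²_{0.005,71} = 105.432
Rejection region: χ² < 44.058 or χ² > 105.432
Decision: fail to reject H₀

Answer: χ² = 88.7958, fail to reject H₀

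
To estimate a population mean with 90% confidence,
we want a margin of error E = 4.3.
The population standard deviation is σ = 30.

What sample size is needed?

Answer: n = 132

Derivation:
z_0.05 = 1.645
n = (z×σ/E)² = (1.645×30/4.3)²
n = 131.7157
Round up: n = 132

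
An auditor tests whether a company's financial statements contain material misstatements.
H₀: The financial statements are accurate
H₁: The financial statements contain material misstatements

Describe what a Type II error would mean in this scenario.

Type I error (α): Rejecting H₀ when H₀ is true
Type II error (β): Failing to reject H₀ when H₁ is true

Answer: Failing to detect material misstatements that are actually present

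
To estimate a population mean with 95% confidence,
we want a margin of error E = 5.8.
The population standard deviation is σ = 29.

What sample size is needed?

Answer: n = 97

Derivation:
z_0.025 = 1.960
n = (z×σ/E)² = (1.960×29/5.8)²
n = 96.0400
Round up: n = 97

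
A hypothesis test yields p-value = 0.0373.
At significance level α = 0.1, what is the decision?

Compare p-value to α:
0.0373 < 0.1
Decision: reject H₀

Answer: reject H₀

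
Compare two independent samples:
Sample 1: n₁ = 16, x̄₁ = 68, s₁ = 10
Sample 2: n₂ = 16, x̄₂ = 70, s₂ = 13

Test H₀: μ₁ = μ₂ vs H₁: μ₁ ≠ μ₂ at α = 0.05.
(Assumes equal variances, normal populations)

Answer: t = -0.4878, fail to reject H₀

Derivation:
Pooled variance: s²_p = [15×10² + 15×13²]/(30) = 134.5000
s_p = 11.5974
SE = s_p×√(1/n₁ + 1/n₂) = 11.5974×√(1/16 + 1/16) = 4.1003
t = (x̄₁ - x̄₂)/SE = (68 - 70)/4.1003 = -0.4878
df = 30, t-critical = ±2.042
Decision: fail to reject H₀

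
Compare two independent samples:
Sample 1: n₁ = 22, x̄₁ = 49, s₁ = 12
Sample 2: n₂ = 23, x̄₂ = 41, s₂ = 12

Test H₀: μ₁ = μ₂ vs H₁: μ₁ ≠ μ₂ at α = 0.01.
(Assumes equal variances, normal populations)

Pooled variance: s²_p = [21×12² + 22×12²]/(43) = 144.0000
s_p = 12.0000
SE = s_p×√(1/n₁ + 1/n₂) = 12.0000×√(1/22 + 1/23) = 3.5786
t = (x̄₁ - x̄₂)/SE = (49 - 41)/3.5786 = 2.2355
df = 43, t-critical = ±2.695
Decision: fail to reject H₀

Answer: t = 2.2355, fail to reject H₀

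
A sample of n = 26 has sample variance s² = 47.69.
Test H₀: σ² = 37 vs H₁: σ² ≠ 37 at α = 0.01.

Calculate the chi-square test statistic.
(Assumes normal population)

df = n - 1 = 25
χ² = (n-1)s²/σ₀² = 25×47.69/37 = 32.2230
Critical values: χ²_{0.995,25} = 10.520, χ²_{0.005,25} = 46.928
Rejection region: χ² < 10.520 or χ² > 46.928
Decision: fail to reject H₀

Answer: χ² = 32.2230, fail to reject H₀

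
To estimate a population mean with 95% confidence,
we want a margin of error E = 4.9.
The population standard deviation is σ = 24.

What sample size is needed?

Answer: n = 93

Derivation:
z_0.025 = 1.960
n = (z×σ/E)² = (1.960×24/4.9)²
n = 92.1600
Round up: n = 93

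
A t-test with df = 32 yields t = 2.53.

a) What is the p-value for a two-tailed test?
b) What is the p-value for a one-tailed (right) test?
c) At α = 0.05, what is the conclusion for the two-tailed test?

Answer: a) 0.0165, b) 0.0083, c) reject H₀

Derivation:
Using t-distribution with df = 32:
a) Two-tailed: p = 2×P(T > 2.53) = 0.0165
b) One-tailed: p = P(T > 2.53) = 0.0083
c) 0.0165 < 0.05, reject H₀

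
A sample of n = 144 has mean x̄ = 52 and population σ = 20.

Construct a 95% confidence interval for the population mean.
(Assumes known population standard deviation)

Answer: (48.7333, 55.2667)

Derivation:
Confidence level: 95%, α = 0.05
z_0.025 = 1.960
SE = σ/√n = 20/√144 = 1.6667
Margin of error = 1.960 × 1.6667 = 3.2667
CI: x̄ ± margin = 52 ± 3.2667
CI: (48.7333, 55.2667)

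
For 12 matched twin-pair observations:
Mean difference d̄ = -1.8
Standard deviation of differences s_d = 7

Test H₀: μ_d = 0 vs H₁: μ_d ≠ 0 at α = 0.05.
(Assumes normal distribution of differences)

df = n - 1 = 11
SE = s_d/√n = 7/√12 = 2.0207
t = d̄/SE = -1.8/2.0207 = -0.8908
Critical value: t_{0.025,11} = ±2.201
p-value ≈ 0.3921
Decision: fail to reject H₀

Answer: t = -0.8908, fail to reject H₀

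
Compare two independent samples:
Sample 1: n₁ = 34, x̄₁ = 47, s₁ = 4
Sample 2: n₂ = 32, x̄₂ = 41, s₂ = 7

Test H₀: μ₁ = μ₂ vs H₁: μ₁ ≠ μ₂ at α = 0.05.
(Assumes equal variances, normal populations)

Pooled variance: s²_p = [33×4² + 31×7²]/(64) = 31.9844
s_p = 5.6555
SE = s_p×√(1/n₁ + 1/n₂) = 5.6555×√(1/34 + 1/32) = 1.3929
t = (x̄₁ - x̄₂)/SE = (47 - 41)/1.3929 = 4.3076
df = 64, t-critical = ±1.998
Decision: reject H₀

Answer: t = 4.3076, reject H₀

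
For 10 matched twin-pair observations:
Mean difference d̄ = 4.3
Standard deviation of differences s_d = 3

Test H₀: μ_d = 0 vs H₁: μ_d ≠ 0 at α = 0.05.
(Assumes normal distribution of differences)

df = n - 1 = 9
SE = s_d/√n = 3/√10 = 0.9487
t = d̄/SE = 4.3/0.9487 = 4.5325
Critical value: t_{0.025,9} = ±2.262
p-value ≈ 0.0014
Decision: reject H₀

Answer: t = 4.5325, reject H₀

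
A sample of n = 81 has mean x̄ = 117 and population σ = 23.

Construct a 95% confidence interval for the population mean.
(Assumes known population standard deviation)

Confidence level: 95%, α = 0.05
z_0.025 = 1.960
SE = σ/√n = 23/√81 = 2.5556
Margin of error = 1.960 × 2.5556 = 5.0090
CI: x̄ ± margin = 117 ± 5.0090
CI: (111.9910, 122.0090)

Answer: (111.9910, 122.0090)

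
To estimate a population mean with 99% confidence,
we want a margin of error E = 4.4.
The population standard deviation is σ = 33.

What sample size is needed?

Answer: n = 374

Derivation:
z_0.005 = 2.576
n = (z×σ/E)² = (2.576×33/4.4)²
n = 373.2624
Round up: n = 374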